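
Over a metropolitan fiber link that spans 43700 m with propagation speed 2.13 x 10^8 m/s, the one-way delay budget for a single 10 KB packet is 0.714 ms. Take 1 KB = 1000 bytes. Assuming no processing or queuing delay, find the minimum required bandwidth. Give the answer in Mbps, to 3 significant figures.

157 Mbps

L = 80000 bits.
Propagation delay = 43700 / 213000000 = 0.205164 ms.
Transmission budget = 0.714 − 0.205164 = 0.508836 ms.
R ≥ L / t_tx = 80000 bits / 0.000508836 s = 157 Mbps.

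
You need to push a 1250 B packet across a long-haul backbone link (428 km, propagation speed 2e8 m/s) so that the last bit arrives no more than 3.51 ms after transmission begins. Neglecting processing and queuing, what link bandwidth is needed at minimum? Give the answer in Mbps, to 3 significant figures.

L = 10000 bits.
Propagation delay = 428000 / 200000000 = 2.14 ms.
Transmission budget = 3.51 − 2.14 = 1.37 ms.
R ≥ L / t_tx = 10000 bits / 0.00137 s = 7.30 Mbps.

7.30 Mbps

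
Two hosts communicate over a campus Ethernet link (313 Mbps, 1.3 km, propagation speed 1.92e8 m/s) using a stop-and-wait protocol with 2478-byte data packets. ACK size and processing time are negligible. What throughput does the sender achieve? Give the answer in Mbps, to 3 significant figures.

t_tx = L/R = 19824/313000000 = 6.33355e-05 s.
t_prop = 1300/192000000 = 6.77083e-06 s; RTT = 1.35417e-05 s.
Cycle = t_tx + RTT = 7.68771e-05 s.
Throughput = L / cycle = 19824 / 7.68771e-05 = 258 Mbps.

258 Mbps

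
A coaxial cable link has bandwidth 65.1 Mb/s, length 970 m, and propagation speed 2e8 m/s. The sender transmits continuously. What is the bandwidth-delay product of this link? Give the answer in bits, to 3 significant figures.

Propagation delay = 970 / 200000000 = 4.85e-06 s.
BDP = R × t_prop = 6.51e+07 × 4.85e-06 = 315.735 bits.

316 bits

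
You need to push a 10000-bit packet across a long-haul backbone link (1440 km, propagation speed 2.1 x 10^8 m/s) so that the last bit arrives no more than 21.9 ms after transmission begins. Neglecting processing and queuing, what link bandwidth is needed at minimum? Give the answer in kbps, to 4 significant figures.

Propagation delay = 1440000 / 210000000 = 6.85714 ms.
Transmission budget = 21.9 − 6.85714 = 15.0429 ms.
R ≥ L / t_tx = 10000 bits / 0.0150429 s = 664.8 kbps.

664.8 kbps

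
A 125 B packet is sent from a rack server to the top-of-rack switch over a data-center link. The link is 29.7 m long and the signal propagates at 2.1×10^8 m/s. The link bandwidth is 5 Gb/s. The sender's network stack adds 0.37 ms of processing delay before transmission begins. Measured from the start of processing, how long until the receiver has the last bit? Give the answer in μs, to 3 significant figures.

370 μs

L = 125 × 8 = 1000 bits.
Transmission delay = L/R = 1000 / 5000000000 = 0.2 μs.
Propagation delay = d/s = 29.7 m / 210000000 m/s = 0.141429 μs.
Plus processing delay 0.37 ms = 370 μs.
Total = 370 μs.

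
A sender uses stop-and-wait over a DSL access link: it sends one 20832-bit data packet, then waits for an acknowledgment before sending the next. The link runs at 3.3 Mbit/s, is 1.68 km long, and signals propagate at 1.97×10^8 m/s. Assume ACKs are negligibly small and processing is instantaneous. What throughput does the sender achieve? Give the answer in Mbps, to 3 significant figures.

3.29 Mbps

t_tx = L/R = 20832/3300000 = 0.00631273 s.
t_prop = 1680/197000000 = 8.52792e-06 s; RTT = 1.70558e-05 s.
Cycle = t_tx + RTT = 0.00632978 s.
Throughput = L / cycle = 20832 / 0.00632978 = 3.29 Mbps.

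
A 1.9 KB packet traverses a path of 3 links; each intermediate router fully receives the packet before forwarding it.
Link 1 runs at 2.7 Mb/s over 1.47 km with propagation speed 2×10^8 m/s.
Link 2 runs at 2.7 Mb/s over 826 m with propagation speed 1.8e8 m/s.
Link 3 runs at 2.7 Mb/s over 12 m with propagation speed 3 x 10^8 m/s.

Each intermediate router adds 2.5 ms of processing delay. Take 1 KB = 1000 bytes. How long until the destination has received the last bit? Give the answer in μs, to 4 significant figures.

L = 15200 bits.
Transmission delay per hop = L/R = 15200/2700000 = 5629.63 μs; 3 hops → 16888.9 μs.
Propagation delays (d/s per hop): 7.35, 4.58889, 0.04 μs; sum = 11.9789 μs.
Processing at 2 router(s): 2 × 2.5 ms = 5000 μs.
End-to-end = 21900 μs.

21900 μs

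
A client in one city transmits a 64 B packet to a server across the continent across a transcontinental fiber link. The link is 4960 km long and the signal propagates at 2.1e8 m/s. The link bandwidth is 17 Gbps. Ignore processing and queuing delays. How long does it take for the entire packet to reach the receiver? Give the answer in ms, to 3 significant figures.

L = 64 × 8 = 512 bits.
Transmission delay = L/R = 512 / 17000000000 = 3.01176e-05 ms.
Propagation delay = d/s = 4960000 m / 210000000 m/s = 23.619 ms.
Total = 23.6 ms.

23.6 ms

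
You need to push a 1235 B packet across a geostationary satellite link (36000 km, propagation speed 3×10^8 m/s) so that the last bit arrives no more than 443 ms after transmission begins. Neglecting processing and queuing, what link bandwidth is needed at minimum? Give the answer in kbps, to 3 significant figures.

L = 9880 bits.
Propagation delay = 36000000 / 300000000 = 120 ms.
Transmission budget = 443 − 120 = 323 ms.
R ≥ L / t_tx = 9880 bits / 0.323 s = 30.6 kbps.

30.6 kbps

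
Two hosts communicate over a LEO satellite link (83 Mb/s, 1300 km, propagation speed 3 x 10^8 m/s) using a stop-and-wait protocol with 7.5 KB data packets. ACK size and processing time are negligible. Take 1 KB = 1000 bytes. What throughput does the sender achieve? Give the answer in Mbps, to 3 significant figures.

6.39 Mbps

t_tx = L/R = 60000/83000000 = 0.000722892 s.
t_prop = 1300000/300000000 = 0.00433333 s; RTT = 0.00866667 s.
Cycle = t_tx + RTT = 0.00938956 s.
Throughput = L / cycle = 60000 / 0.00938956 = 6.39 Mbps.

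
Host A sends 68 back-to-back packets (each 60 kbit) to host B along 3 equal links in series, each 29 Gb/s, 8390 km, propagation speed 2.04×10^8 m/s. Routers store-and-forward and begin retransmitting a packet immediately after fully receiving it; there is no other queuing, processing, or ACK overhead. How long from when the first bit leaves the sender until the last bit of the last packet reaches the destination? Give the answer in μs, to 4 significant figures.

Per-hop transmission t_tx = L/R = 60000/29000000000 = 2.06897 μs.
Per-hop propagation t_prop = 8390000/204000000 = 41127.5 μs.
Pipeline fill: first packet needs 3·t_tx to clear all hops; remaining 67 packets each add one t_tx.
Total = (3+68-1)·t_tx + 3·t_prop = 70·2.06897 + 3·41127.5 = 123500 μs.

123500 μs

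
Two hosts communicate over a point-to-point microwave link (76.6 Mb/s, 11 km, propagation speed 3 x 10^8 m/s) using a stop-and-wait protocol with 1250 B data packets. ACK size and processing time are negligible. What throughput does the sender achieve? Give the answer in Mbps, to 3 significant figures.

49.0 Mbps

t_tx = L/R = 10000/76600000 = 0.000130548 s.
t_prop = 11000/300000000 = 3.66667e-05 s; RTT = 7.33333e-05 s.
Cycle = t_tx + RTT = 0.000203882 s.
Throughput = L / cycle = 10000 / 0.000203882 = 49.0 Mbps.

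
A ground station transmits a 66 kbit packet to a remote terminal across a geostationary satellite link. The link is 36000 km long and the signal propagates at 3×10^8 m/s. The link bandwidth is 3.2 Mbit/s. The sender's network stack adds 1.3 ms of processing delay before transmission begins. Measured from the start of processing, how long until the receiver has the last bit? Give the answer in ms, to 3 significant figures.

L = 66000 bits.
Transmission delay = L/R = 66000 / 3200000 = 20.625 ms.
Propagation delay = d/s = 36000000 m / 300000000 m/s = 120 ms.
Plus processing delay 1.3 ms = 1.3 ms.
Total = 142 ms.

142 ms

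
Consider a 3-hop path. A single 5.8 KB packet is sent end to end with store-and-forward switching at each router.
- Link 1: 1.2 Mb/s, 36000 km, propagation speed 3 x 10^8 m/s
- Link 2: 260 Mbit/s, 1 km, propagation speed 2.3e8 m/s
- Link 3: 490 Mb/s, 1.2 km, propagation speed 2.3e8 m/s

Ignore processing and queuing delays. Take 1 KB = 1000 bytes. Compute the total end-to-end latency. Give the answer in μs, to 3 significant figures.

L = 46400 bits.
Transmission delays (L/R per hop): 38666.7, 178.462, 94.6939 μs; sum = 38939.8 μs.
Propagation delays (d/s per hop): 120000, 4.34783, 5.21739 μs; sum = 120010 μs.
End-to-end = 159000 μs.

159000 μs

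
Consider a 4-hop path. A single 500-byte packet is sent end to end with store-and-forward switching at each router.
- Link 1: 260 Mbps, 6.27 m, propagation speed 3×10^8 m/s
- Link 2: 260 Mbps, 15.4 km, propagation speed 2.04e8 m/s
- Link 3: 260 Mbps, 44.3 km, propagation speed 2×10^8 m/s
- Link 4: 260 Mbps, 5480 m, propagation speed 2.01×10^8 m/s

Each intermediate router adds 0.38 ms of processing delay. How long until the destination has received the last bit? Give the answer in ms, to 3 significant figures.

L = 500 × 8 = 4000 bits.
Transmission delay per hop = L/R = 4000/260000000 = 0.0153846 ms; 4 hops → 0.0615385 ms.
Propagation delays (d/s per hop): 2.09e-05, 0.0754902, 0.2215, 0.0272637 ms; sum = 0.324275 ms.
Processing at 3 router(s): 3 × 0.38 ms = 1.14 ms.
End-to-end = 1.53 ms.

1.53 ms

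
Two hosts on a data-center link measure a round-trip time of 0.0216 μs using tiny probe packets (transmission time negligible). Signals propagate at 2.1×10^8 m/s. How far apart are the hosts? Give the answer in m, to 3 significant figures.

One-way propagation = RTT/2 = 0.0108 μs.
d = s × t = 210000000 × 1.08e-08 = 2.27 m.

2.27 m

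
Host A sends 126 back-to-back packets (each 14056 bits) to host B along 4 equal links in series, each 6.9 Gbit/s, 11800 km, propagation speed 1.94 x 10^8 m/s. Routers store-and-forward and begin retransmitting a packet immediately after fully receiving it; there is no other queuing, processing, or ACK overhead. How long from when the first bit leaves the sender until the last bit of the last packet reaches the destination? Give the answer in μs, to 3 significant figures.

244000 μs

Per-hop transmission t_tx = L/R = 14056/6900000000 = 2.0371 μs.
Per-hop propagation t_prop = 11800000/194000000 = 60824.7 μs.
Pipeline fill: first packet needs 4·t_tx to clear all hops; remaining 125 packets each add one t_tx.
Total = (4+126-1)·t_tx + 4·t_prop = 129·2.0371 + 4·60824.7 = 244000 μs.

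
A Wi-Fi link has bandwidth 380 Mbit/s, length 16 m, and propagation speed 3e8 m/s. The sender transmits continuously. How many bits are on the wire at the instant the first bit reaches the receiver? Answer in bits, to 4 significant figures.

Propagation delay = 16 / 300000000 = 5.33333e-08 s.
BDP = R × t_prop = 380000000 × 5.33333e-08 = 20.2667 bits.

20.27 bits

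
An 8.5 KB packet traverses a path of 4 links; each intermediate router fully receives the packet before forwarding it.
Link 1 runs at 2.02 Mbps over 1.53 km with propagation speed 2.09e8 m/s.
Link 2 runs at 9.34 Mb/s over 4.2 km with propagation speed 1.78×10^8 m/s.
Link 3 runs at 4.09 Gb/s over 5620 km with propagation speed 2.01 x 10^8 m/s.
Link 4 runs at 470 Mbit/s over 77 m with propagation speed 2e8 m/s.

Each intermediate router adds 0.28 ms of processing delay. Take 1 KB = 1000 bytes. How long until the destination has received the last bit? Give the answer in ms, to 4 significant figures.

L = 68000 bits.
Transmission delays (L/R per hop): 33.6634, 7.28051, 0.0166259, 0.144681 ms; sum = 41.1052 ms.
Propagation delays (d/s per hop): 0.00732057, 0.0235955, 27.9602, 0.000385 ms; sum = 27.9915 ms.
Processing at 3 router(s): 3 × 0.28 ms = 0.84 ms.
End-to-end = 69.94 ms.

69.94 ms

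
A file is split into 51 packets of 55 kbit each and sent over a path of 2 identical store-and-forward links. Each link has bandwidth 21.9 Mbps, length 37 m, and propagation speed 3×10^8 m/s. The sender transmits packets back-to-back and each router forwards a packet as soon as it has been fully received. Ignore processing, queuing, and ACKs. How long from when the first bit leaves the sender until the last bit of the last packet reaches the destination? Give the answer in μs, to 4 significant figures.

130600 μs

Per-hop transmission t_tx = L/R = 55000/21900000 = 2511.42 μs.
Per-hop propagation t_prop = 37/300000000 = 0.123333 μs.
Pipeline fill: first packet needs 2·t_tx to clear all hops; remaining 50 packets each add one t_tx.
Total = (2+51-1)·t_tx + 2·t_prop = 52·2511.42 + 2·0.123333 = 130600 μs.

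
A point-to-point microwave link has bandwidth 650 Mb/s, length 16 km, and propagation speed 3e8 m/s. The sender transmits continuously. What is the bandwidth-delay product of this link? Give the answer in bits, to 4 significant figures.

34670 bits

Propagation delay = 16000 / 300000000 = 5.33333e-05 s.
BDP = R × t_prop = 650000000 × 5.33333e-05 = 34666.7 bits.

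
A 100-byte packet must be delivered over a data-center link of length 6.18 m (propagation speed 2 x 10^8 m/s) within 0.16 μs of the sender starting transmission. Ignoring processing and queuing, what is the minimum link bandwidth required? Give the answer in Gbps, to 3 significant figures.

6.20 Gbps

L = 800 bits.
Propagation delay = 6.18 / 200000000 = 0.0309 μs.
Transmission budget = 0.16 − 0.0309 = 0.1291 μs.
R ≥ L / t_tx = 800 bits / 1.291e-07 s = 6.20 Gbps.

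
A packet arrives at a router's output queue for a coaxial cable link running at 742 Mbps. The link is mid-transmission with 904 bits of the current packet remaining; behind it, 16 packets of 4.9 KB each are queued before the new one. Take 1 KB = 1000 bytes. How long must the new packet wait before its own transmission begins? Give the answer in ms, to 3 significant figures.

Each queued packet: L/R = 39200/742000000 = 0.0528302 ms.
16 queued → 0.845283 ms.
Plus remaining 904 bits of current packet: 0.00121833 ms.
Queuing delay = 0.847 ms.

0.847 ms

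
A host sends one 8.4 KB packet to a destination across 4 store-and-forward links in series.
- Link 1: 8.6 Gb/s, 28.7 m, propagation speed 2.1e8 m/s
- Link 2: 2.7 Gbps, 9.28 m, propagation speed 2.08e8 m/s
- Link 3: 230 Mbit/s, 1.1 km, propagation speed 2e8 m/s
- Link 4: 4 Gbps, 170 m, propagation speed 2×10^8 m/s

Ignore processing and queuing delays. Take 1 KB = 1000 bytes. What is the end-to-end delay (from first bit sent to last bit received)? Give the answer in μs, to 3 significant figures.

348 μs

L = 67200 bits.
Transmission delays (L/R per hop): 7.81395, 24.8889, 292.174, 16.8 μs; sum = 341.677 μs.
Propagation delays (d/s per hop): 0.136667, 0.0446154, 5.5, 0.85 μs; sum = 6.53128 μs.
End-to-end = 348 μs.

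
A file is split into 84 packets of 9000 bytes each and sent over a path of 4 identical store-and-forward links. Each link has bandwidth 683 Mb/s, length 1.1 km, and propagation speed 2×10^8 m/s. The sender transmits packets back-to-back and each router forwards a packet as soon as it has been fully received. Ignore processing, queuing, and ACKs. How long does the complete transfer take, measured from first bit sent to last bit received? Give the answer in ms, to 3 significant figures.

9.19 ms

Per-hop transmission t_tx = L/R = 72000/683000000 = 0.105417 ms.
Per-hop propagation t_prop = 1100/200000000 = 0.0055 ms.
Pipeline fill: first packet needs 4·t_tx to clear all hops; remaining 83 packets each add one t_tx.
Total = (4+84-1)·t_tx + 4·t_prop = 87·0.105417 + 4·0.0055 = 9.19 ms.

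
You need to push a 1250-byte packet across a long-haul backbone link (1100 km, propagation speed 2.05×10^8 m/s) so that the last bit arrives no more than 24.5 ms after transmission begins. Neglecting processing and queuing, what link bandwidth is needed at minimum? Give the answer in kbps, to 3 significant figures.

523 kbps

L = 10000 bits.
Propagation delay = 1100000 / 2.05e+08 = 5.36585 ms.
Transmission budget = 24.5 − 5.36585 = 19.1341 ms.
R ≥ L / t_tx = 10000 bits / 0.0191341 s = 523 kbps.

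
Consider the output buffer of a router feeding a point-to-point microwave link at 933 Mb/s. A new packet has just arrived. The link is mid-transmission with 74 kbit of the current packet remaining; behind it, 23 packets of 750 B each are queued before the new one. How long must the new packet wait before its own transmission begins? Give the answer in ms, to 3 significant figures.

Each queued packet: L/R = 6000/933000000 = 0.00643087 ms.
23 queued → 0.14791 ms.
Plus remaining 74000 bits of current packet: 0.079314 ms.
Queuing delay = 0.227 ms.

0.227 ms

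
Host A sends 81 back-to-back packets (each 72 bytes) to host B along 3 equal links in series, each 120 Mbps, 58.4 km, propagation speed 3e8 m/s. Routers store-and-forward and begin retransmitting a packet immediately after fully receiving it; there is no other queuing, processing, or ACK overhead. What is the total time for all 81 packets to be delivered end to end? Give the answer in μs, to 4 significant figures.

982.4 μs

Per-hop transmission t_tx = L/R = 576/120000000 = 4.8 μs.
Per-hop propagation t_prop = 58400/300000000 = 194.667 μs.
Pipeline fill: first packet needs 3·t_tx to clear all hops; remaining 80 packets each add one t_tx.
Total = (3+81-1)·t_tx + 3·t_prop = 83·4.8 + 3·194.667 = 982.4 μs.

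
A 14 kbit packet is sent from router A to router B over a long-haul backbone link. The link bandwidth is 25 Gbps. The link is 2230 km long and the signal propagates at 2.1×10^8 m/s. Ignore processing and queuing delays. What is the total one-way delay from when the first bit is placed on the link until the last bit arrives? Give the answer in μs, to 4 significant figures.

L = 14000 bits.
Transmission delay = L/R = 14000 / 25000000000 = 0.56 μs.
Propagation delay = d/s = 2230000 m / 210000000 m/s = 10619 μs.
Total = 10620 μs.

10620 μs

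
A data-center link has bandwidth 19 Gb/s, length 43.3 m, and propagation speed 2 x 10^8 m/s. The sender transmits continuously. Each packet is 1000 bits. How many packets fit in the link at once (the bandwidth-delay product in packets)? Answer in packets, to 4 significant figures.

4.114 packets

Propagation delay = 43.3 / 200000000 = 2.165e-07 s.
BDP = R × t_prop = 19000000000 × 2.165e-07 = 4113.5 bits.
In packets of 1000 bits: 4.114 packets.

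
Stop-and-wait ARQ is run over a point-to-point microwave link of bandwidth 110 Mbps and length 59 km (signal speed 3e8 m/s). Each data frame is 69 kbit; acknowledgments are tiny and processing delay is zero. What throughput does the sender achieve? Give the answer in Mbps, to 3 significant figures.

67.6 Mbps

t_tx = L/R = 69000/110000000 = 0.000627273 s.
t_prop = 59000/300000000 = 0.000196667 s; RTT = 0.000393333 s.
Cycle = t_tx + RTT = 0.00102061 s.
Throughput = L / cycle = 69000 / 0.00102061 = 67.6 Mbps.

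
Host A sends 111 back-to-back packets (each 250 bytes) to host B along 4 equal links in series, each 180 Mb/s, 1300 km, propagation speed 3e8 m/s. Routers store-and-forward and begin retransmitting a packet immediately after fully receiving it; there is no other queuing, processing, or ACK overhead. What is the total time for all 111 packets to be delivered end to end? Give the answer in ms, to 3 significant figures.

18.6 ms

Per-hop transmission t_tx = L/R = 2000/180000000 = 0.0111111 ms.
Per-hop propagation t_prop = 1300000/300000000 = 4.33333 ms.
Pipeline fill: first packet needs 4·t_tx to clear all hops; remaining 110 packets each add one t_tx.
Total = (4+111-1)·t_tx + 4·t_prop = 114·0.0111111 + 4·4.33333 = 18.6 ms.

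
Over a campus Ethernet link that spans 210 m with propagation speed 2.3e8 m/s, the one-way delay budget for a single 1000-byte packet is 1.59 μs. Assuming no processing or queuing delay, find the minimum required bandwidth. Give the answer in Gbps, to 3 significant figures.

11.8 Gbps

L = 8000 bits.
Propagation delay = 210 / 2.3e+08 = 0.913043 μs.
Transmission budget = 1.59 − 0.913043 = 0.676957 μs.
R ≥ L / t_tx = 8000 bits / 6.76957e-07 s = 11.8 Gbps.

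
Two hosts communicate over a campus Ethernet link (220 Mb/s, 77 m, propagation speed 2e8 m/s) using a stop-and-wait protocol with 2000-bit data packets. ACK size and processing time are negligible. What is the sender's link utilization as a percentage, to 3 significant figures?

92.2 %

t_tx = L/R = 2000/220000000 = 9.09091e-06 s.
t_prop = 77/200000000 = 3.85e-07 s; RTT = 7.7e-07 s.
Cycle = t_tx + RTT = 9.86091e-06 s.
Utilization = t_tx / cycle = 9.09091e-06/9.86091e-06 = 92.2 %.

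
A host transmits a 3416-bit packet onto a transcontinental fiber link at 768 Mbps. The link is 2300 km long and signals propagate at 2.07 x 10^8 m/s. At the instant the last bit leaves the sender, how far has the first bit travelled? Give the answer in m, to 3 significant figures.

t_tx = L/R = 3416/768000000 = 4.44792e-06 s.
Distance = s × t_tx = 2.07e+08 × 4.44792e-06 = 921 m.

921 m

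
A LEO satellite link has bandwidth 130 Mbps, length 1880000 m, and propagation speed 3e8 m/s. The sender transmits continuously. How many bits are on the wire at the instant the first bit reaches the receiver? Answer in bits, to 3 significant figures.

Propagation delay = 1880000 / 300000000 = 0.00626667 s.
BDP = R × t_prop = 130000000 × 0.00626667 = 814667 bits.

815000 bits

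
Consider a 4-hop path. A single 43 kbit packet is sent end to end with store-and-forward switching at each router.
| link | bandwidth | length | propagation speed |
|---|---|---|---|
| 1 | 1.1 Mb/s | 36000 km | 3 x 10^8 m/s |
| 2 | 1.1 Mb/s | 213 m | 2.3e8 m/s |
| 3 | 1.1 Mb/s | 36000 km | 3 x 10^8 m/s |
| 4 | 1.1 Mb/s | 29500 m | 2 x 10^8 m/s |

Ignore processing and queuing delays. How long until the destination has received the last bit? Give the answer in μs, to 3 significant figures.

L = 43000 bits.
Transmission delay per hop = L/R = 43000/1100000 = 39090.9 μs; 4 hops → 156364 μs.
Propagation delays (d/s per hop): 120000, 0.926087, 120000, 147.5 μs; sum = 240148 μs.
End-to-end = 397000 μs.

397000 μs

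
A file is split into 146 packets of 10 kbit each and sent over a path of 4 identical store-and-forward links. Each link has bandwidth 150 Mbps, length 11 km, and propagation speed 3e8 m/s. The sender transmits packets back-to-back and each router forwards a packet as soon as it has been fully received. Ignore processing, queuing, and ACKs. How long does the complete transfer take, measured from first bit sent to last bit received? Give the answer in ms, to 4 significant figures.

Per-hop transmission t_tx = L/R = 10000/150000000 = 0.0666667 ms.
Per-hop propagation t_prop = 11000/300000000 = 0.0366667 ms.
Pipeline fill: first packet needs 4·t_tx to clear all hops; remaining 145 packets each add one t_tx.
Total = (4+146-1)·t_tx + 4·t_prop = 149·0.0666667 + 4·0.0366667 = 10.08 ms.

10.08 ms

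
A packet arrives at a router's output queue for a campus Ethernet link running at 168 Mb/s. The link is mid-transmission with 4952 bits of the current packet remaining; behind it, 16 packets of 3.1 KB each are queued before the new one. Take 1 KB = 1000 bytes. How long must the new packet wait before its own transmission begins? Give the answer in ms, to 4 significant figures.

Each queued packet: L/R = 24800/168000000 = 0.147619 ms.
16 queued → 2.3619 ms.
Plus remaining 4952 bits of current packet: 0.0294762 ms.
Queuing delay = 2.391 ms.

2.391 ms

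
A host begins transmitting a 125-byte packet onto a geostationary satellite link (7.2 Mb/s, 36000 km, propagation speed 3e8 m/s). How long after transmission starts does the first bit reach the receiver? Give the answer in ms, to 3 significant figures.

First bit experiences only propagation delay: d/s = 36000000/300000000 = 120 ms.

120 ms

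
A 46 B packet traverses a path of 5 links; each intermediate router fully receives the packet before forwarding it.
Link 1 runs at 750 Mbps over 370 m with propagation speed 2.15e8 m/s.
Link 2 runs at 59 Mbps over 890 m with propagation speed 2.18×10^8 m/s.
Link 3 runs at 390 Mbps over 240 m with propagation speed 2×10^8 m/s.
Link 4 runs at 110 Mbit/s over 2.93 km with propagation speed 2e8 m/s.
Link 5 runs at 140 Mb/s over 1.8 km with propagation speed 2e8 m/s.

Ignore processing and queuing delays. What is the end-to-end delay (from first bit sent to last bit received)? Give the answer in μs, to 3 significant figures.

L = 46 × 8 = 368 bits.
Transmission delays (L/R per hop): 0.490667, 6.23729, 0.94359, 3.34545, 2.62857 μs; sum = 13.6456 μs.
Propagation delays (d/s per hop): 1.72093, 4.08257, 1.2, 14.65, 9 μs; sum = 30.6535 μs.
End-to-end = 44.3 μs.

44.3 μs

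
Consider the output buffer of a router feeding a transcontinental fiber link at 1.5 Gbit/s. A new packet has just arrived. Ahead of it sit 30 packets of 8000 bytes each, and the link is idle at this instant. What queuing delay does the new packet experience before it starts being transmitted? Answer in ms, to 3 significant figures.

Each queued packet: L/R = 64000/1500000000 = 0.0426667 ms.
30 queued → 1.28 ms.
Queuing delay = 1.28 ms.

1.28 ms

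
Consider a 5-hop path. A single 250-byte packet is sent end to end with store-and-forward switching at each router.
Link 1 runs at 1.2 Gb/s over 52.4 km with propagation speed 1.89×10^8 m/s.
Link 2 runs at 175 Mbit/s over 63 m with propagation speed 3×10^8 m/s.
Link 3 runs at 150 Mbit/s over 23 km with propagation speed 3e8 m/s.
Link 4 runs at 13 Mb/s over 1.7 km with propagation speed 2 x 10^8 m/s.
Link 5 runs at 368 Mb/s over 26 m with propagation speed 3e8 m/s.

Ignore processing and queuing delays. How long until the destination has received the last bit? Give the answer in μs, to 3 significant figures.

L = 250 × 8 = 2000 bits.
Transmission delays (L/R per hop): 1.66667, 11.4286, 13.3333, 153.846, 5.43478 μs; sum = 185.71 μs.
Propagation delays (d/s per hop): 277.249, 0.21, 76.6667, 8.5, 0.0866667 μs; sum = 362.712 μs.
End-to-end = 548 μs.

548 μs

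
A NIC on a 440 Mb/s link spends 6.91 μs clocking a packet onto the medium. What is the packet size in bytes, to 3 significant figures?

L = R × t_tx = 440000000 b/s × 6.91e-06 s = 3040.4 bits.
In bytes: 3040.4 / 8 = 380 bytes.

380 bytes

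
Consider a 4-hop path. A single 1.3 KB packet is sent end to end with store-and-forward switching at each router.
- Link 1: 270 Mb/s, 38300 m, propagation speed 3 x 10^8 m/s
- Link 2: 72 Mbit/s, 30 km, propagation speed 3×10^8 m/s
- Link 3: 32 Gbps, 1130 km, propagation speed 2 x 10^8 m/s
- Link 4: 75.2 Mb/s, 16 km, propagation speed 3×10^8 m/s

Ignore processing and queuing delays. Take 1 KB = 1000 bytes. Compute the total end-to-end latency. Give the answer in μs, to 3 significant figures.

L = 10400 bits.
Transmission delays (L/R per hop): 38.5185, 144.444, 0.325, 138.298 μs; sum = 321.586 μs.
Propagation delays (d/s per hop): 127.667, 100, 5650, 53.3333 μs; sum = 5931 μs.
End-to-end = 6250 μs.

6250 μs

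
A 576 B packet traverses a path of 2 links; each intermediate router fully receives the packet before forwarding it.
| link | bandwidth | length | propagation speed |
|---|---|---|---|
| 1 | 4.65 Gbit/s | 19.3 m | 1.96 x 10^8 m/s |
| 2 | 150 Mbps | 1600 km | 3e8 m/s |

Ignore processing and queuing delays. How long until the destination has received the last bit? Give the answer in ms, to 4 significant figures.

L = 576 × 8 = 4608 bits.
Transmission delays (L/R per hop): 0.000990968, 0.03072 ms; sum = 0.031711 ms.
Propagation delays (d/s per hop): 9.84694e-05, 5.33333 ms; sum = 5.33343 ms.
End-to-end = 5.365 ms.

5.365 ms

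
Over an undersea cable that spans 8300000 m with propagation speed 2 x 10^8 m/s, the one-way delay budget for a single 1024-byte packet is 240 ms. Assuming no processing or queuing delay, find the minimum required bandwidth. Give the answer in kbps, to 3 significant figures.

41.3 kbps

L = 8192 bits.
Propagation delay = 8300000 / 200000000 = 41.5 ms.
Transmission budget = 240 − 41.5 = 198.5 ms.
R ≥ L / t_tx = 8192 bits / 0.1985 s = 41.3 kbps.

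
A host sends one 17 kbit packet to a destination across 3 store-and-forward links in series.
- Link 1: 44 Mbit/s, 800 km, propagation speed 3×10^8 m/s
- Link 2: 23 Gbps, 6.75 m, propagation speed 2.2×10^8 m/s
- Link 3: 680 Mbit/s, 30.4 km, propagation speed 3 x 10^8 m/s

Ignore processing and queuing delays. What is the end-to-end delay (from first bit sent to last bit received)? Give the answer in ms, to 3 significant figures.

3.18 ms

L = 17000 bits.
Transmission delays (L/R per hop): 0.386364, 0.00073913, 0.025 ms; sum = 0.412103 ms.
Propagation delays (d/s per hop): 2.66667, 3.06818e-05, 0.101333 ms; sum = 2.76803 ms.
End-to-end = 3.18 ms.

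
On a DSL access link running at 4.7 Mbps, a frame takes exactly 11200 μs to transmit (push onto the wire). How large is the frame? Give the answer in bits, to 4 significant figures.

52640 bits

L = R × t_tx = 4700000 b/s × 0.0112 s = 52640 bits.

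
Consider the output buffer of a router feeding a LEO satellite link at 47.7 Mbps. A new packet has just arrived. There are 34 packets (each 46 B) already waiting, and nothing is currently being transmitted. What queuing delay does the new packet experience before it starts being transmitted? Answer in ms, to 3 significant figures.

0.262 ms

Each queued packet: L/R = 368/47700000 = 0.00771488 ms.
34 queued → 0.262306 ms.
Queuing delay = 0.262 ms.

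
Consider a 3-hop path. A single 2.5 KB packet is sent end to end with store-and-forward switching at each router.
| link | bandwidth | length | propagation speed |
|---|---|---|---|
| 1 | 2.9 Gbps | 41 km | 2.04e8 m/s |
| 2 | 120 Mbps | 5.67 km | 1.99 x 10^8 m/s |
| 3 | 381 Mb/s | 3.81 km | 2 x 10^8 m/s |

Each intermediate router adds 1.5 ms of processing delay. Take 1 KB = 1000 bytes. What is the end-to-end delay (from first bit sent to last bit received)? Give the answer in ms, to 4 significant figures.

L = 20000 bits.
Transmission delays (L/R per hop): 0.00689655, 0.166667, 0.0524934 ms; sum = 0.226057 ms.
Propagation delays (d/s per hop): 0.20098, 0.0284925, 0.01905 ms; sum = 0.248523 ms.
Processing at 2 router(s): 2 × 1.5 ms = 3 ms.
End-to-end = 3.475 ms.

3.475 ms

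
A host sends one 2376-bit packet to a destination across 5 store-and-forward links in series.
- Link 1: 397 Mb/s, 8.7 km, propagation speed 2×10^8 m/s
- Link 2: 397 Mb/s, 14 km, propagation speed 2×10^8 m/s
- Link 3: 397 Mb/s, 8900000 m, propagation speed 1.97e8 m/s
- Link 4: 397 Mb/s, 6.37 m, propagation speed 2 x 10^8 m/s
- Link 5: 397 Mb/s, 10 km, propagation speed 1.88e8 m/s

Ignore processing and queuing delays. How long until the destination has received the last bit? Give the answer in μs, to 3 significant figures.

45400 μs

Transmission delay per hop = L/R = 2376/397000000 = 5.98489 μs; 5 hops → 29.9244 μs.
Propagation delays (d/s per hop): 43.5, 70, 45177.7, 0.03185, 53.1915 μs; sum = 45344.4 μs.
End-to-end = 45400 μs.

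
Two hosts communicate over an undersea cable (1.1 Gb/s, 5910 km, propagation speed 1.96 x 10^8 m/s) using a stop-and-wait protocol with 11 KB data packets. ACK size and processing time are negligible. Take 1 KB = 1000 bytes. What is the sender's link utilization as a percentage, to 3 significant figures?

t_tx = L/R = 88000/1100000000 = 8e-05 s.
t_prop = 5910000/196000000 = 0.0301531 s; RTT = 0.0603061 s.
Cycle = t_tx + RTT = 0.0603861 s.
Utilization = t_tx / cycle = 8e-05/0.0603861 = 0.132 %.

0.132 %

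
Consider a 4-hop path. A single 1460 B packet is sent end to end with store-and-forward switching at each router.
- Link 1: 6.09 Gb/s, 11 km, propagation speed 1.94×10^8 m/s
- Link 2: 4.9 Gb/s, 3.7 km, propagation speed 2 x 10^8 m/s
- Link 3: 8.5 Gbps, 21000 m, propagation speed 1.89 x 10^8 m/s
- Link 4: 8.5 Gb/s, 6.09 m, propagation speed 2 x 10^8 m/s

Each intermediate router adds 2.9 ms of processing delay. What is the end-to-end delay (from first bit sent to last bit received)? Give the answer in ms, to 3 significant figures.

8.89 ms

L = 1460 × 8 = 11680 bits.
Transmission delays (L/R per hop): 0.0019179, 0.00238367, 0.00137412, 0.00137412 ms; sum = 0.00704981 ms.
Propagation delays (d/s per hop): 0.056701, 0.0185, 0.111111, 3.045e-05 ms; sum = 0.186343 ms.
Processing at 3 router(s): 3 × 2.9 ms = 8.7 ms.
End-to-end = 8.89 ms.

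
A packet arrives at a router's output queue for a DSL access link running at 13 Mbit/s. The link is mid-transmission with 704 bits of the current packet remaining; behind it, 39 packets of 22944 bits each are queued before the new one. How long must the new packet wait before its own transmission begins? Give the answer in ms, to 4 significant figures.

68.89 ms

Each queued packet: L/R = 22944/13000000 = 1.76492 ms.
39 queued → 68.832 ms.
Plus remaining 704 bits of current packet: 0.0541538 ms.
Queuing delay = 68.89 ms.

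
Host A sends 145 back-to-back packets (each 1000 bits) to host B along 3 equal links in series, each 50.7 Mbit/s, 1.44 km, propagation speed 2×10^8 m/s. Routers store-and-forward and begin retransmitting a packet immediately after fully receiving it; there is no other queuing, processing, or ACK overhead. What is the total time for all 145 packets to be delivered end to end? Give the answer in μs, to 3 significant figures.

2920 μs

Per-hop transmission t_tx = L/R = 1000/50700000 = 19.7239 μs.
Per-hop propagation t_prop = 1440/200000000 = 7.2 μs.
Pipeline fill: first packet needs 3·t_tx to clear all hops; remaining 144 packets each add one t_tx.
Total = (3+145-1)·t_tx + 3·t_prop = 147·19.7239 + 3·7.2 = 2920 μs.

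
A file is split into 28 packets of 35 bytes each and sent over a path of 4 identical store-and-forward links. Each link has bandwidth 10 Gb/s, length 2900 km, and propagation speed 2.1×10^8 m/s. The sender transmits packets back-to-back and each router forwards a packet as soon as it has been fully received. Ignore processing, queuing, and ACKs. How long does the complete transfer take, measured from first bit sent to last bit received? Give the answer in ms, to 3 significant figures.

55.2 ms

Per-hop transmission t_tx = L/R = 280/10000000000 = 2.8e-05 ms.
Per-hop propagation t_prop = 2900000/210000000 = 13.8095 ms.
Pipeline fill: first packet needs 4·t_tx to clear all hops; remaining 27 packets each add one t_tx.
Total = (4+28-1)·t_tx + 4·t_prop = 31·2.8e-05 + 4·13.8095 = 55.2 ms.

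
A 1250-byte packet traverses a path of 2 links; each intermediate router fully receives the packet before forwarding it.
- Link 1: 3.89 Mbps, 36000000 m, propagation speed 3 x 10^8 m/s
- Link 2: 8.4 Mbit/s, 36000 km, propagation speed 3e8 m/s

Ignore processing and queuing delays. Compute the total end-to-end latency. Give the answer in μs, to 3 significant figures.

244000 μs

L = 1250 × 8 = 10000 bits.
Transmission delays (L/R per hop): 2570.69, 1190.48 μs; sum = 3761.17 μs.
Propagation delays (d/s per hop): 120000, 120000 μs; sum = 240000 μs.
End-to-end = 244000 μs.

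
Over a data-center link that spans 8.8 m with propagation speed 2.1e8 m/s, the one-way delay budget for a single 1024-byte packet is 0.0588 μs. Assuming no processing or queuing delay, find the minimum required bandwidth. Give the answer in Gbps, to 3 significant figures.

485 Gbps

L = 8192 bits.
Propagation delay = 8.8 / 210000000 = 0.0419048 μs.
Transmission budget = 0.0588 − 0.0419048 = 0.0168952 μs.
R ≥ L / t_tx = 8192 bits / 1.68952e-08 s = 485 Gbps.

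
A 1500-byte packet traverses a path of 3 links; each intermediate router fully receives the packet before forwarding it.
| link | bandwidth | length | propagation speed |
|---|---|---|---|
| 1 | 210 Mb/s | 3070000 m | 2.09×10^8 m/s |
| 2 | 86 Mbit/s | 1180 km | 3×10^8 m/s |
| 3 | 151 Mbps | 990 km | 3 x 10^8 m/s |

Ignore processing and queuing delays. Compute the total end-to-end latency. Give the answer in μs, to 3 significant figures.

L = 1500 × 8 = 12000 bits.
Transmission delays (L/R per hop): 57.1429, 139.535, 79.4702 μs; sum = 276.148 μs.
Propagation delays (d/s per hop): 14689, 3933.33, 3300 μs; sum = 21922.3 μs.
End-to-end = 22200 μs.

22200 μs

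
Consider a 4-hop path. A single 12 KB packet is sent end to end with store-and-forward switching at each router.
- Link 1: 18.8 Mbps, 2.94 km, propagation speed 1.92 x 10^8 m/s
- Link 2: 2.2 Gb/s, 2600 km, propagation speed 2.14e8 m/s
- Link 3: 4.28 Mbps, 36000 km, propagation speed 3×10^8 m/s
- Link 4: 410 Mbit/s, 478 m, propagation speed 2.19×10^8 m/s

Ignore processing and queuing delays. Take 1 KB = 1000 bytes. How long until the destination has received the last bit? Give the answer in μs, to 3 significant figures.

L = 96000 bits.
Transmission delays (L/R per hop): 5106.38, 43.6364, 22429.9, 234.146 μs; sum = 27814.1 μs.
Propagation delays (d/s per hop): 15.3125, 12149.5, 120000, 2.18265 μs; sum = 132167 μs.
End-to-end = 160000 μs.

160000 μs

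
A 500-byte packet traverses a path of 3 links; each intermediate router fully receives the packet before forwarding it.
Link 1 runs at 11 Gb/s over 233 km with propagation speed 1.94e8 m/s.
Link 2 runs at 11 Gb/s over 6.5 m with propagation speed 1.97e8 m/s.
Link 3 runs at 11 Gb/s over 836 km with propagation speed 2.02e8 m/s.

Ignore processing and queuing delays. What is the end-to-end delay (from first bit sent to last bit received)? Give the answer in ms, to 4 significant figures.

L = 500 × 8 = 4000 bits.
Transmission delay per hop = L/R = 4000/11000000000 = 0.000363636 ms; 3 hops → 0.00109091 ms.
Propagation delays (d/s per hop): 1.20103, 3.29949e-05, 4.13861 ms; sum = 5.33968 ms.
End-to-end = 5.341 ms.

5.341 ms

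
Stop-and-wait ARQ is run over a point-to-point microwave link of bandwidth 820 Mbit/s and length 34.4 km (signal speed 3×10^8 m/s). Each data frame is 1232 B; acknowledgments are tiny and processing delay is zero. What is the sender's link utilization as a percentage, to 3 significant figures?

t_tx = L/R = 9856/820000000 = 1.20195e-05 s.
t_prop = 34400/300000000 = 0.000114667 s; RTT = 0.000229333 s.
Cycle = t_tx + RTT = 0.000241353 s.
Utilization = t_tx / cycle = 1.20195e-05/0.000241353 = 4.98 %.

4.98 %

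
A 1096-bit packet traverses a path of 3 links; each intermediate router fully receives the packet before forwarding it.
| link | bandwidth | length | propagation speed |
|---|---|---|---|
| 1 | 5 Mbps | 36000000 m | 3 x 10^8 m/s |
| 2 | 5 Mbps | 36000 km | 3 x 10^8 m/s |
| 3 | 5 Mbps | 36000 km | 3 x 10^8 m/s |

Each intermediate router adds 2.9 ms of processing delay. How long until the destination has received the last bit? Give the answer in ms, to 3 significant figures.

Transmission delay per hop = L/R = 1096/5000000 = 0.2192 ms; 3 hops → 0.6576 ms.
Propagation delays (d/s per hop): 120, 120, 120 ms; sum = 360 ms.
Processing at 2 router(s): 2 × 2.9 ms = 5.8 ms.
End-to-end = 366 ms.

366 ms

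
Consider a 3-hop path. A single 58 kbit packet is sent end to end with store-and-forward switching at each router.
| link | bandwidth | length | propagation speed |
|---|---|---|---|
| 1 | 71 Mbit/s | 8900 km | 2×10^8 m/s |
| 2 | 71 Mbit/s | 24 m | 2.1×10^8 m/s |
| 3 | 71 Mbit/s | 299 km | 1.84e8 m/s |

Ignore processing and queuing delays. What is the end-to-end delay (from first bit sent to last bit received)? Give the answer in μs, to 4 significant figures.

48580 μs

L = 58000 bits.
Transmission delay per hop = L/R = 58000/71000000 = 816.901 μs; 3 hops → 2450.7 μs.
Propagation delays (d/s per hop): 44500, 0.114286, 1625 μs; sum = 46125.1 μs.
End-to-end = 48580 μs.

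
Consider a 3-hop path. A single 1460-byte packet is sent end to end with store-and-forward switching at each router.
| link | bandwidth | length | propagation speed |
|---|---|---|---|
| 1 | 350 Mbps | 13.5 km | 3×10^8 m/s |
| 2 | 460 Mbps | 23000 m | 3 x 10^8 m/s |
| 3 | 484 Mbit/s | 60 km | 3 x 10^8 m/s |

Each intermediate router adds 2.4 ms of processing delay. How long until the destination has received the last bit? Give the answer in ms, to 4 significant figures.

L = 1460 × 8 = 11680 bits.
Transmission delays (L/R per hop): 0.0333714, 0.0253913, 0.0241322 ms; sum = 0.082895 ms.
Propagation delays (d/s per hop): 0.045, 0.0766667, 0.2 ms; sum = 0.321667 ms.
Processing at 2 router(s): 2 × 2.4 ms = 4.8 ms.
End-to-end = 5.205 ms.

5.205 ms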